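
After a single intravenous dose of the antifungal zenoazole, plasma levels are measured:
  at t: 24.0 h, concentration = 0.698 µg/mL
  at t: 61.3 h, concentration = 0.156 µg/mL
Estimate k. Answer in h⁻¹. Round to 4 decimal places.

k = ln(C₁/C₂) / (t₂ − t₁) = ln(0.698/0.156) / (61.3 − 24.0)
  = 1.498 / 37.30 = 0.04016 h⁻¹

0.0402 h⁻¹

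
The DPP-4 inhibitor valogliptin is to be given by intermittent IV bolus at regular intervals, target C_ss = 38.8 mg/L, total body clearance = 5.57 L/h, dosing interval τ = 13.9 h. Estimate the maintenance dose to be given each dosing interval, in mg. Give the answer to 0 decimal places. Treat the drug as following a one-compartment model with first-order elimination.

At steady state, Dose/τ = Css × CL.
Dose = Css × CL × τ = 38.8 × 5.570 × 13.9 = 3004 mg

3004 mg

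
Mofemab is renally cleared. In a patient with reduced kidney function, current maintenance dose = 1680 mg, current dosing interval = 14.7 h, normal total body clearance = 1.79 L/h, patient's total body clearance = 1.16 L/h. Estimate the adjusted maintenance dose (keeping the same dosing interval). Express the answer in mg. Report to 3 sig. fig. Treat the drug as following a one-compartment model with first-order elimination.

1090 mg

To keep the same average steady-state level, dosing rate must scale with clearance.
CL ratio = 1.16 / 1.79 = 0.6480
New dose (same interval) = 1680 × 0.6480 = 1089 mg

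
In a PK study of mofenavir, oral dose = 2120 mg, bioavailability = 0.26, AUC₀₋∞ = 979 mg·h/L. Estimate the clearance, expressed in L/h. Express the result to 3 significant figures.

0.563 L/h

CL = F·Dose / AUC = 0.26 × 2120 / 979 = 0.5630 L/h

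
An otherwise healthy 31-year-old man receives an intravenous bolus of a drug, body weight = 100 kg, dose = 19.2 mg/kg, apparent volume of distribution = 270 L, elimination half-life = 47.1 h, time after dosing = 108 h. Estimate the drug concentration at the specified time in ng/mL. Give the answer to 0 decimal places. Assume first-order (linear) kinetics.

Total dose = 19.2 × 100 = 1920 mg
C₀ = Dose / Vd = 1920 / 270 = 7.111 mg/L
k = ln2 / t½ = 0.693147 / 47.1 = 0.01472 h⁻¹
C = C₀ · e^(−k·t) = 7.111 × e^(−0.01472 × 108)
  = 7.111 × 0.2040 = 1.451 mg/L
Convert: 1.451 mg/L × 1000 = 1451 ng/mL

1451 ng/mL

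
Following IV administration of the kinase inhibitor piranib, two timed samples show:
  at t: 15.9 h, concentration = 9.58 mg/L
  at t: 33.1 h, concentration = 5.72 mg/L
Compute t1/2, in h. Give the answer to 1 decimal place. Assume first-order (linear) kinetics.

k = ln(C₁/C₂) / (t₂ − t₁) = ln(9.58/5.72) / (33.1 − 15.9)
  = 0.5157 / 17.20 = 0.02998 h⁻¹
t½ = ln2 / k = 0.693147 / 0.02998 = 23.12 h

23.1 h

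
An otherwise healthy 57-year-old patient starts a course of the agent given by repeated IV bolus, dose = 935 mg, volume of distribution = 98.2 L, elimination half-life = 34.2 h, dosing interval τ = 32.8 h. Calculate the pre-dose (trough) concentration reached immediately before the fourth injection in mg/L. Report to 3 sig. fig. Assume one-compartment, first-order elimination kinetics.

8.71 mg/L

C₀ per dose = Dose / Vd = 935 / 98.2 = 9.521 mg/L
k = ln2 / t½ = 0.693147 / 34.2 = 0.02027 h⁻¹
Fraction remaining after one interval: r = e^(−kτ) = e^(−0.02027 × 32.8) = 0.5143
Before dose 4, 3 doses have been given (aged 1τ, 2τ, 3τ).
C_trough = C₀ × (r + r² + … + r^3) = C₀ × r(1−r^3)/(1−r)
        = 9.521 × 0.5143 × (1 − 0.1360) / (1 − 0.5143) = 8.711 mg/L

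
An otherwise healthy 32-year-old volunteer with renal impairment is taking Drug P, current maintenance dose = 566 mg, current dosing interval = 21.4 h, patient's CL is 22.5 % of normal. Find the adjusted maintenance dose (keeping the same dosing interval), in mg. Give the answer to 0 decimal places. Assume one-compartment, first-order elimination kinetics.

127 mg

To keep the same average steady-state level, dosing rate must scale with clearance.
CL ratio = 22.5 / 100 = 0.2250
New dose (same interval) = 566 × 0.2250 = 127.4 mg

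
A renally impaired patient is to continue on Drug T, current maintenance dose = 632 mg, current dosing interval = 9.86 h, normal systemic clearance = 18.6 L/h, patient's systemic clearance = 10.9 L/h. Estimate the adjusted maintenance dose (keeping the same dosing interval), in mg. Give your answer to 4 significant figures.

370.4 mg

To keep the same average steady-state level, dosing rate must scale with clearance.
CL ratio = 10.9 / 18.6 = 0.5860
New dose (same interval) = 632 × 0.5860 = 370.4 mg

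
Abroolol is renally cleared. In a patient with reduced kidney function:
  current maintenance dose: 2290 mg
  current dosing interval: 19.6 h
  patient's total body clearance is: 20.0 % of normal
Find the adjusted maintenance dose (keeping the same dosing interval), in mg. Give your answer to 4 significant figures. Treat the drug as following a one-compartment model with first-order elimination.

458.0 mg

To keep the same average steady-state level, dosing rate must scale with clearance.
CL ratio = 20.0 / 100 = 0.2000
New dose (same interval) = 2290 × 0.2000 = 458.0 mg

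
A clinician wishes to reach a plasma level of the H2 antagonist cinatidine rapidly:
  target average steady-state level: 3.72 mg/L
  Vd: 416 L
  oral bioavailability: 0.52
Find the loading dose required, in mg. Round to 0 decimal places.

2976 mg

LD = Css × Vd / F = 3.72 × 416 / 0.52 = 2976 mg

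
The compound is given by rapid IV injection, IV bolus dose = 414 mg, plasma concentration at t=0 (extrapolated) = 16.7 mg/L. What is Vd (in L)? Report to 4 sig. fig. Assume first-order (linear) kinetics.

Vd = Dose / C₀ = 414.0 / 16.7 = 24.79 L

24.79 L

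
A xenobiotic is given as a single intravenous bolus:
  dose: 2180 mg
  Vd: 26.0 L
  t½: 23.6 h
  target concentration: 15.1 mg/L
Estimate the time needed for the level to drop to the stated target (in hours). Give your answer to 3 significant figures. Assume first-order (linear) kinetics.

C₀ = Dose / Vd = 2180 / 26.0 = 83.85 mg/L
k = ln2 / t½ = 0.693147 / 23.6 = 0.02937 h⁻¹
t = ln(C₀ / C) / k = ln(83.85 / 15.1) / 0.02937
  = ln(5.553) / 0.02937 = 1.714 / 0.02937 = 58.36 h

58.4 h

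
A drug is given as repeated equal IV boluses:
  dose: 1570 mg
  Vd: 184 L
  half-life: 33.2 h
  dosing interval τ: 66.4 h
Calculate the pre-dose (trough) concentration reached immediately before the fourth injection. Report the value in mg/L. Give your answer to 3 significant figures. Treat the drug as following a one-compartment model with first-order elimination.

2.80 mg/L

C₀ per dose = Dose / Vd = 1570 / 184 = 8.533 mg/L
k = ln2 / t½ = 0.693147 / 33.2 = 0.02088 h⁻¹
Fraction remaining after one interval: r = e^(−kτ) = e^(−0.02088 × 66.4) = 0.2500
Before dose 4, 3 doses have been given (aged 1τ, 2τ, 3τ).
C_trough = C₀ × (r + r² + … + r^3) = C₀ × r(1−r^3)/(1−r)
        = 8.533 × 0.2500 × (1 − 0.01563) / (1 − 0.2500) = 2.800 mg/L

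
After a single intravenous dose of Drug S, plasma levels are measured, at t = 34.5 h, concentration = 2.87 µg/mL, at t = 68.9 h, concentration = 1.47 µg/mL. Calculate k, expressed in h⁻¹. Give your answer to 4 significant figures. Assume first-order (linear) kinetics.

0.01945 h⁻¹

k = ln(C₁/C₂) / (t₂ − t₁) = ln(2.87/1.47) / (68.9 − 34.5)
  = 0.6690 / 34.40 = 0.01945 h⁻¹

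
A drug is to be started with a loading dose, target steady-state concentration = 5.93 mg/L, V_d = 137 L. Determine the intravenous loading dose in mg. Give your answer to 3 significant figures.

812 mg

LD = Css × Vd = 5.93 × 137 = 812.4 mg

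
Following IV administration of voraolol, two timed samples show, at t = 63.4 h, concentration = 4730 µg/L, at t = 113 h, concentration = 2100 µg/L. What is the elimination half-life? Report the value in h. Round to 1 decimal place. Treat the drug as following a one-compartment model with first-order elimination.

k = ln(C₁/C₂) / (t₂ − t₁) = ln(4730/2100) / (113 − 63.4)
  = 0.8120 / 49.60 = 0.01637 h⁻¹
t½ = ln2 / k = 0.693147 / 0.01637 = 42.34 h

42.3 h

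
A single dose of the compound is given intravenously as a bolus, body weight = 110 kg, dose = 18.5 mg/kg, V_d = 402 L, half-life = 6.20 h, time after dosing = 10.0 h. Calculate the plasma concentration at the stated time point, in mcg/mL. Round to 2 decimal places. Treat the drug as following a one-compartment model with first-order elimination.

Total dose = 18.5 × 110 = 2035 mg
C₀ = Dose / Vd = 2035 / 402 = 5.062 mg/L
k = ln2 / t½ = 0.693147 / 6.20 = 0.1118 h⁻¹
C = C₀ · e^(−k·t) = 5.062 × e^(−0.1118 × 10.0)
  = 5.062 × 0.3269 = 1.655 mg/L
(1.655 mg/L = 1.655 mcg/mL)

1.66 mcg/mL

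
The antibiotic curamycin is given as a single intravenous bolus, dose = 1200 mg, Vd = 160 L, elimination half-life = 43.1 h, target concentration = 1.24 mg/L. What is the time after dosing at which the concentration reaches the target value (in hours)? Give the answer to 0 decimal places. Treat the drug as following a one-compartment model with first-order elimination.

112 h

C₀ = Dose / Vd = 1200 / 160 = 7.500 mg/L
k = ln2 / t½ = 0.693147 / 43.1 = 0.01608 h⁻¹
t = ln(C₀ / C) / k = ln(7.500 / 1.24) / 0.01608
  = ln(6.048) / 0.01608 = 1.800 / 0.01608 = 111.9 h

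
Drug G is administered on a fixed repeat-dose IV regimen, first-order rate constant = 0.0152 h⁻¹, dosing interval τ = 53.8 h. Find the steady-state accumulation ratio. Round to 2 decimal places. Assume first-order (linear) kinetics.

e^(−kτ) = e^(−0.01520 × 53.8) = 0.4414
Accumulation ratio R = 1 / (1 − e^(−kτ)) = 1 / (1 − 0.4414) = 1.790

1.79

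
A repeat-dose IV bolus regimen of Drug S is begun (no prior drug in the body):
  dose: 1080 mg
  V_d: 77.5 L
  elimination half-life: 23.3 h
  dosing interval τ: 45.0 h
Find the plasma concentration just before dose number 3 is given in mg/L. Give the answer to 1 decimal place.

C₀ per dose = Dose / Vd = 1080 / 77.5 = 13.94 mg/L
k = ln2 / t½ = 0.693147 / 23.3 = 0.02975 h⁻¹
Fraction remaining after one interval: r = e^(−kτ) = e^(−0.02975 × 45.0) = 0.2622
Before dose 3, 2 doses have been given (aged 1τ, 2τ).
C_trough = C₀ × (r + r²) = 13.94 × (0.2622 + 0.06875) = 4.613 mg/L

4.6 mg/L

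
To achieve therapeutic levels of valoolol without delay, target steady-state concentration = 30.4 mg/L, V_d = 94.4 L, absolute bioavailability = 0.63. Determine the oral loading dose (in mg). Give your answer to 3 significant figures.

LD = Css × Vd / F = 30.4 × 94.4 / 0.63 = 4555 mg

4560 mg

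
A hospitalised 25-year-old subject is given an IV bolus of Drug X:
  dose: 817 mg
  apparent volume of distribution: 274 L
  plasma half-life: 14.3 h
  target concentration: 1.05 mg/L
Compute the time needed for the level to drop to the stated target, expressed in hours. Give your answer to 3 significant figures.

C₀ = Dose / Vd = 817.0 / 274 = 2.982 mg/L
k = ln2 / t½ = 0.693147 / 14.3 = 0.04847 h⁻¹
t = ln(C₀ / C) / k = ln(2.982 / 1.05) / 0.04847
  = ln(2.840) / 0.04847 = 1.044 / 0.04847 = 21.54 h

21.5 h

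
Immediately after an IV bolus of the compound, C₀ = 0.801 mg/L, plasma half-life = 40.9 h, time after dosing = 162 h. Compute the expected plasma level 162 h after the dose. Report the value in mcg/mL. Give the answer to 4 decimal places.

0.0514 mcg/mL

k = ln2 / t½ = 0.693147 / 40.9 = 0.01695 h⁻¹
C = C₀ · e^(−k·t) = 0.8010 × e^(−0.01695 × 162)
  = 0.8010 × 0.06419 = 0.05142 mg/L
(0.05142 mg/L = 0.05142 mcg/mL)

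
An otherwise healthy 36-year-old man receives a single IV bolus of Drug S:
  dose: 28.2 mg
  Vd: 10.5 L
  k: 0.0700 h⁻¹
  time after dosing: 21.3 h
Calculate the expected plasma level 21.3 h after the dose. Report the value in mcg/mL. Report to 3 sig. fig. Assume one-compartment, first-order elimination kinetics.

C₀ = Dose / Vd = 28.20 / 10.5 = 2.686 mg/L
C = C₀ · e^(−k·t) = 2.686 × e^(−0.07000 × 21.3)
  = 2.686 × 0.2251 = 0.6046 mg/L
(0.6046 mg/L = 0.6046 mcg/mL)

0.605 mcg/mL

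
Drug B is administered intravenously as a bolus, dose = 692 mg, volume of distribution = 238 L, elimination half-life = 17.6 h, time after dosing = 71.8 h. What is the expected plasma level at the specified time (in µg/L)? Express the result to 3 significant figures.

172 µg/L

C₀ = Dose / Vd = 692.0 / 238 = 2.908 mg/L
k = ln2 / t½ = 0.693147 / 17.6 = 0.03938 h⁻¹
C = C₀ · e^(−k·t) = 2.908 × e^(−0.03938 × 71.8)
  = 2.908 × 0.05916 = 0.1720 mg/L
Convert: 0.1720 mg/L × 1000 = 172.0 µg/L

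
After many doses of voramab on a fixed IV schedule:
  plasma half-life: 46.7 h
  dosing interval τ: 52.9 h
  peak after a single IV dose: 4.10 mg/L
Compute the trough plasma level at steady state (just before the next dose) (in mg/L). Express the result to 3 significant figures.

k = ln2 / t½ = 0.693147 / 46.7 = 0.01484 h⁻¹
e^(−kτ) = e^(−0.01484 × 52.9) = 0.4561
Accumulation ratio R = 1 / (1 − e^(−kτ)) = 1 / (1 − 0.4561) = 1.839
Steady-state trough = C₀ × R × e^(−kτ) = 4.10 × 1.839 × 0.4561 = 3.439 mg/L

3.44 mg/L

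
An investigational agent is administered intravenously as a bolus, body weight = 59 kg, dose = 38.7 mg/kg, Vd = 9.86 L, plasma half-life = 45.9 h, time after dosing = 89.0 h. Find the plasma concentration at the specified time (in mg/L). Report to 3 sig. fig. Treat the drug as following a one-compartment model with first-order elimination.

60.4 mg/L

Total dose = 38.7 × 59 = 2283 mg
C₀ = Dose / Vd = 2283 / 9.86 = 231.5 mg/L
k = ln2 / t½ = 0.693147 / 45.9 = 0.01510 h⁻¹
C = C₀ · e^(−k·t) = 231.5 × e^(−0.01510 × 89.0)
  = 231.5 × 0.2608 = 60.38 mg/L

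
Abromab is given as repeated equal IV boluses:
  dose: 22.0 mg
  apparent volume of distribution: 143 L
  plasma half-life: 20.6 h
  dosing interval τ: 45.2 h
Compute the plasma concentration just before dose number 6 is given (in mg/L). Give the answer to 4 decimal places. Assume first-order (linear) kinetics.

0.0430 mg/L

C₀ per dose = Dose / Vd = 22.0 / 143 = 0.1538 mg/L
k = ln2 / t½ = 0.693147 / 20.6 = 0.03365 h⁻¹
Fraction remaining after one interval: r = e^(−kτ) = e^(−0.03365 × 45.2) = 0.2185
Before dose 6, 5 doses have been given (aged 1τ, 2τ, 3τ, 4τ, 5τ).
C_trough = C₀ × (r + r² + … + r^5) = C₀ × r(1−r^5)/(1−r)
        = 0.1538 × 0.2185 × (1 − 0.0004980) / (1 − 0.2185) = 0.04298 mg/L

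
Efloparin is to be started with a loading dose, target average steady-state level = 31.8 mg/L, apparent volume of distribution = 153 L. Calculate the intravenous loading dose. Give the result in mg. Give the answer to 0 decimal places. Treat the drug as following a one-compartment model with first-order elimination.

4865 mg

LD = Css × Vd = 31.8 × 153 = 4865 mg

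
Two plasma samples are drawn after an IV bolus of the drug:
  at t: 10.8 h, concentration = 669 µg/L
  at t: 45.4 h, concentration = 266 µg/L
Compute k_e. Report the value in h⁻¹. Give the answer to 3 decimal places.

0.027 h⁻¹

k = ln(C₁/C₂) / (t₂ − t₁) = ln(669/266) / (45.4 − 10.8)
  = 0.9223 / 34.60 = 0.02666 h⁻¹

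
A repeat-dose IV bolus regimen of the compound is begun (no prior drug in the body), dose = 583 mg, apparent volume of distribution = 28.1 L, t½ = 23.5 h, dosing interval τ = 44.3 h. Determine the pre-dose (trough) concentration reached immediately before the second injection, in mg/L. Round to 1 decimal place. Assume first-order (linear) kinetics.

5.6 mg/L

C₀ per dose = Dose / Vd = 583 / 28.1 = 20.75 mg/L
k = ln2 / t½ = 0.693147 / 23.5 = 0.02950 h⁻¹
Fraction remaining after one interval: r = e^(−kτ) = e^(−0.02950 × 44.3) = 0.2707
Before dose 2, 1 dose has been given (aged 1τ).
C_trough = C₀ × r = 20.75 × 0.2707 = 5.617 mg/L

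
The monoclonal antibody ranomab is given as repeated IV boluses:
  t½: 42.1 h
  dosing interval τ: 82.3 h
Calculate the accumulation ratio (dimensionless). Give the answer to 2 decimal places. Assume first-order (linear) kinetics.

1.35

k = ln2 / t½ = 0.693147 / 42.1 = 0.01646 h⁻¹
e^(−kτ) = e^(−0.01646 × 82.3) = 0.2580
Accumulation ratio R = 1 / (1 − e^(−kτ)) = 1 / (1 − 0.2580) = 1.348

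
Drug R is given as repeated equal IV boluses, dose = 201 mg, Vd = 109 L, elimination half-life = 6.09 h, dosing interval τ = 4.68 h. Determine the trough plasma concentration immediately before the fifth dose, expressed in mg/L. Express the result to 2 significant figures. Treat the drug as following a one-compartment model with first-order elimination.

C₀ per dose = Dose / Vd = 201 / 109 = 1.844 mg/L
k = ln2 / t½ = 0.693147 / 6.09 = 0.1138 h⁻¹
Fraction remaining after one interval: r = e^(−kτ) = e^(−0.1138 × 4.68) = 0.5871
Before dose 5, 4 doses have been given (aged 1τ, 2τ, 3τ, 4τ).
C_trough = C₀ × (r + r² + … + r^4) = C₀ × r(1−r^4)/(1−r)
        = 1.844 × 0.5871 × (1 − 0.1188) / (1 − 0.5871) = 2.310 mg/L

2.3 mg/L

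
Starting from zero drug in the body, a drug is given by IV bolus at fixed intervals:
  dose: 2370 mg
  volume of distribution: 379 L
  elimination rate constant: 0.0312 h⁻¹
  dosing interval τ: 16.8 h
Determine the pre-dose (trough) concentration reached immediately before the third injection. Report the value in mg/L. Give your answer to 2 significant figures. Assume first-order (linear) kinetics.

5.9 mg/L

C₀ per dose = Dose / Vd = 2370 / 379 = 6.253 mg/L
Fraction remaining after one interval: r = e^(−kτ) = e^(−0.03120 × 16.8) = 0.5921
Before dose 3, 2 doses have been given (aged 1τ, 2τ).
C_trough = C₀ × (r + r²) = 6.253 × (0.5921 + 0.3506) = 5.895 mg/L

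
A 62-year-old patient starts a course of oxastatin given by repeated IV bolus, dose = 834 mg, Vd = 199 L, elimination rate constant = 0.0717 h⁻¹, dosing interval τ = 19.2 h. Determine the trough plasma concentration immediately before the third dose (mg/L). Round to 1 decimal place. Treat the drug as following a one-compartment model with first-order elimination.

C₀ per dose = Dose / Vd = 834 / 199 = 4.191 mg/L
Fraction remaining after one interval: r = e^(−kτ) = e^(−0.07170 × 19.2) = 0.2524
Before dose 3, 2 doses have been given (aged 1τ, 2τ).
C_trough = C₀ × (r + r²) = 4.191 × (0.2524 + 0.06371) = 1.325 mg/L

1.3 mg/L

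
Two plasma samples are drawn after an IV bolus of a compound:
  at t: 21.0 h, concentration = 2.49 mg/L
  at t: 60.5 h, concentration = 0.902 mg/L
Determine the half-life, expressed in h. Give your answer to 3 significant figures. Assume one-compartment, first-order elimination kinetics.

27.0 h

k = ln(C₁/C₂) / (t₂ − t₁) = ln(2.49/0.902) / (60.5 − 21.0)
  = 1.015 / 39.50 = 0.02570 h⁻¹
t½ = ln2 / k = 0.693147 / 0.02570 = 26.97 h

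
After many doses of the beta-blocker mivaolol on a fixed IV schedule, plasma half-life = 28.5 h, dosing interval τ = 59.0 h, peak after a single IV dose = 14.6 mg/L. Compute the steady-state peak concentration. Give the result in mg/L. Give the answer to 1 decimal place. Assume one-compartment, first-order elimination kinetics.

k = ln2 / t½ = 0.693147 / 28.5 = 0.02432 h⁻¹
e^(−kτ) = e^(−0.02432 × 59.0) = 0.2381
Accumulation ratio R = 1 / (1 − e^(−kτ)) = 1 / (1 − 0.2381) = 1.313
Steady-state peak = C₀ × R = 14.6 × 1.313 = 19.17 mg/L

19.2 mg/L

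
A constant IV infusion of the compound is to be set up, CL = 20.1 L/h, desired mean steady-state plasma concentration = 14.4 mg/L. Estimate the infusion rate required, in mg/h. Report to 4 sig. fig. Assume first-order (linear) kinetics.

289.4 mg/h

At steady state, infusion rate R₀ = Css × CL = 14.4 × 20.10 = 289.4 mg/h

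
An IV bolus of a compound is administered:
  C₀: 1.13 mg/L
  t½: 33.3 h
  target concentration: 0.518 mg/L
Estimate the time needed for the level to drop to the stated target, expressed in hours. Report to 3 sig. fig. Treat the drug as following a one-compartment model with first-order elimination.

k = ln2 / t½ = 0.693147 / 33.3 = 0.02082 h⁻¹
t = ln(C₀ / C) / k = ln(1.130 / 0.518) / 0.02082
  = ln(2.181) / 0.02082 = 0.7798 / 0.02082 = 37.45 h

37.5 h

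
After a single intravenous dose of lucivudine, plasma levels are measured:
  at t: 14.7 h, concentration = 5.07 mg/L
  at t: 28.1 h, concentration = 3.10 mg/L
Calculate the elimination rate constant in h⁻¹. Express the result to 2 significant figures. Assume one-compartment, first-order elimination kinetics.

0.037 h⁻¹

k = ln(C₁/C₂) / (t₂ − t₁) = ln(5.07/3.10) / (28.1 − 14.7)
  = 0.4919 / 13.40 = 0.03671 h⁻¹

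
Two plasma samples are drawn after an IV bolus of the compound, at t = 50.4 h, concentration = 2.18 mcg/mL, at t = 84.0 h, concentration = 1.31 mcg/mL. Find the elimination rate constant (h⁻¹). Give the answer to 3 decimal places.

k = ln(C₁/C₂) / (t₂ − t₁) = ln(2.18/1.31) / (84.0 − 50.4)
  = 0.5093 / 33.60 = 0.01516 h⁻¹

0.015 h⁻¹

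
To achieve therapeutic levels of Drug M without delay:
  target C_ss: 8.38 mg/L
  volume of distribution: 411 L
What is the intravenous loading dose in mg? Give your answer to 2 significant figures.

LD = Css × Vd = 8.38 × 411 = 3444 mg

3400 mg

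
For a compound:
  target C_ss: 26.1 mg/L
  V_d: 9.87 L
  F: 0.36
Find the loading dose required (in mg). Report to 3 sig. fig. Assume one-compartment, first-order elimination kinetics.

716 mg

LD = Css × Vd / F = 26.1 × 9.87 / 0.36 = 715.6 mg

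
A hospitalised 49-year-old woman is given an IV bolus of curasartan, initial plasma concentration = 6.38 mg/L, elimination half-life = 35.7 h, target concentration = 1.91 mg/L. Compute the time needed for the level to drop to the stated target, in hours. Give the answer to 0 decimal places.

62 h

k = ln2 / t½ = 0.693147 / 35.7 = 0.01942 h⁻¹
t = ln(C₀ / C) / k = ln(6.380 / 1.91) / 0.01942
  = ln(3.340) / 0.01942 = 1.206 / 0.01942 = 62.10 h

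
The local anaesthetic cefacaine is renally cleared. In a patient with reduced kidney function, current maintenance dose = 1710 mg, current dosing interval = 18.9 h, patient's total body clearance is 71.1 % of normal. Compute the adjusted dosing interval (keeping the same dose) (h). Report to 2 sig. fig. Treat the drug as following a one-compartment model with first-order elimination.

27 h

To keep the same average steady-state level, dosing rate must scale with clearance.
CL ratio = 71.1 / 100 = 0.7110
New interval (same dose) = 18.9 / 0.7110 = 26.58 h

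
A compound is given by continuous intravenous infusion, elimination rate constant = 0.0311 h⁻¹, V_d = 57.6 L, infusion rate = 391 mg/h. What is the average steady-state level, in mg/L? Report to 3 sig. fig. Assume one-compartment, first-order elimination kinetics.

CL = k × Vd = 0.03110 × 57.6 = 1.791 L/h
At steady state Css = R₀ / CL = 391 / 1.791 = 218.3 mg/L

218 mg/L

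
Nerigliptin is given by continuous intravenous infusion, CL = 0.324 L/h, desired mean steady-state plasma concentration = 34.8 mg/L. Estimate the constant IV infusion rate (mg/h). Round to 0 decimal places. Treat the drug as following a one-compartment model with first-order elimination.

11 mg/h

At steady state, infusion rate R₀ = Css × CL = 34.8 × 0.3240 = 11.28 mg/h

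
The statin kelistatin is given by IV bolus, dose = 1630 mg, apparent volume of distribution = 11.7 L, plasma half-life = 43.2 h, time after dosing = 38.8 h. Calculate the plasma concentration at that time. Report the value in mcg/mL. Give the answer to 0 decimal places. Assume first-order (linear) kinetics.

75 mcg/mL

C₀ = Dose / Vd = 1630 / 11.7 = 139.3 mg/L
k = ln2 / t½ = 0.693147 / 43.2 = 0.01605 h⁻¹
C = C₀ · e^(−k·t) = 139.3 × e^(−0.01605 × 38.8)
  = 139.3 × 0.5365 = 74.73 mg/L
(74.73 mg/L = 74.73 mcg/mL)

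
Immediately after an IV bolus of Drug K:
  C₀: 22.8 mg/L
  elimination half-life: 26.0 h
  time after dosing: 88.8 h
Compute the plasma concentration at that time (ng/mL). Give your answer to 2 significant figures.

k = ln2 / t½ = 0.693147 / 26.0 = 0.02666 h⁻¹
C = C₀ · e^(−k·t) = 22.80 × e^(−0.02666 × 88.8)
  = 22.80 × 0.09372 = 2.137 mg/L
Convert: 2.137 mg/L × 1000 = 2137 ng/mL

2100 ng/mL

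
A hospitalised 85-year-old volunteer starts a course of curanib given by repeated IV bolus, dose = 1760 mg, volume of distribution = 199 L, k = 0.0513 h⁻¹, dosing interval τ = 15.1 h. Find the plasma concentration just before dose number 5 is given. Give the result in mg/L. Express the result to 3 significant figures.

7.22 mg/L

C₀ per dose = Dose / Vd = 1760 / 199 = 8.844 mg/L
Fraction remaining after one interval: r = e^(−kτ) = e^(−0.05130 × 15.1) = 0.4609
Before dose 5, 4 doses have been given (aged 1τ, 2τ, 3τ, 4τ).
C_trough = C₀ × (r + r² + … + r^4) = C₀ × r(1−r^4)/(1−r)
        = 8.844 × 0.4609 × (1 − 0.04513) / (1 − 0.4609) = 7.220 mg/L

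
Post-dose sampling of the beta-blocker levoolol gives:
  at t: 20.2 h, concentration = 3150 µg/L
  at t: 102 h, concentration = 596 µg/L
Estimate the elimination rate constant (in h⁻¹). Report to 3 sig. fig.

k = ln(C₁/C₂) / (t₂ − t₁) = ln(3150/596) / (102 − 20.2)
  = 1.665 / 81.80 = 0.02035 h⁻¹

0.0204 h⁻¹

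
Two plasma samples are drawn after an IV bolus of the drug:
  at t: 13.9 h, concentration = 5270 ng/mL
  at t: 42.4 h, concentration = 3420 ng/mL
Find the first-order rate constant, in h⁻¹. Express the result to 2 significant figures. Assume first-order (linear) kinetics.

k = ln(C₁/C₂) / (t₂ − t₁) = ln(5270/3420) / (42.4 − 13.9)
  = 0.4324 / 28.50 = 0.01517 h⁻¹

0.015 h⁻¹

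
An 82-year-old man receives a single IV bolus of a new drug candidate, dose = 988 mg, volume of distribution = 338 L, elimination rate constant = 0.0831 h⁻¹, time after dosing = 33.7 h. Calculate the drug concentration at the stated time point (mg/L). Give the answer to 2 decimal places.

C₀ = Dose / Vd = 988.0 / 338 = 2.923 mg/L
C = C₀ · e^(−k·t) = 2.923 × e^(−0.08310 × 33.7)
  = 2.923 × 0.06078 = 0.1777 mg/L

0.18 mg/L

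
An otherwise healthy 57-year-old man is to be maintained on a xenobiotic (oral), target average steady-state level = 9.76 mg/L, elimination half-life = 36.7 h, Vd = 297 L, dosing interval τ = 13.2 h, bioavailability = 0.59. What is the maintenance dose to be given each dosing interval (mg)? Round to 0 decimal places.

k = ln2 / t½ = 0.693147 / 36.7 = 0.01889 h⁻¹
CL = k × Vd = 0.01889 × 297 = 5.610 L/h
At steady state, F × (Dose/τ) = Css × CL.
Dose = Css × CL × τ / F = 9.76 × 5.610 × 13.2 / 0.59 = 1225 mg

1225 mg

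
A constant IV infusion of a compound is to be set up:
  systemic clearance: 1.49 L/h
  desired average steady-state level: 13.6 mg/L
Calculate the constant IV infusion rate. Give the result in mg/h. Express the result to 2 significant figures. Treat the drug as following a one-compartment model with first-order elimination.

20 mg/h

At steady state, infusion rate R₀ = Css × CL = 13.6 × 1.490 = 20.26 mg/h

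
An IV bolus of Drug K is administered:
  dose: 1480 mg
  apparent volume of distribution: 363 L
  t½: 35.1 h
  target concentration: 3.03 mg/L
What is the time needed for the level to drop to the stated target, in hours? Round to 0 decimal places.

15 h

C₀ = Dose / Vd = 1480 / 363 = 4.077 mg/L
k = ln2 / t½ = 0.693147 / 35.1 = 0.01975 h⁻¹
t = ln(C₀ / C) / k = ln(4.077 / 3.03) / 0.01975
  = ln(1.346) / 0.01975 = 0.2971 / 0.01975 = 15.04 h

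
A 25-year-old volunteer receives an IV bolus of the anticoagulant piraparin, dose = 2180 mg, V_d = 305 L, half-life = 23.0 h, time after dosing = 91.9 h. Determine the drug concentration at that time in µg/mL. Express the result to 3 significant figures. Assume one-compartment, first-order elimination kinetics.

0.448 µg/mL

C₀ = Dose / Vd = 2180 / 305 = 7.148 mg/L
k = ln2 / t½ = 0.693147 / 23.0 = 0.03014 h⁻¹
C = C₀ · e^(−k·t) = 7.148 × e^(−0.03014 × 91.9)
  = 7.148 × 0.06267 = 0.4480 mg/L
(0.4480 mg/L = 0.4480 µg/mL)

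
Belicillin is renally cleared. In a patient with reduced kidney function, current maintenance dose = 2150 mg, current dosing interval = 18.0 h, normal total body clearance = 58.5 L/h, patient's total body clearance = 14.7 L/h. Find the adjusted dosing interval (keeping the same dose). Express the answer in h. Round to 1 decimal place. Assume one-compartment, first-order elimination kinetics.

71.6 h

To keep the same average steady-state level, dosing rate must scale with clearance.
CL ratio = 14.7 / 58.5 = 0.2513
New interval (same dose) = 18.0 / 0.2513 = 71.63 h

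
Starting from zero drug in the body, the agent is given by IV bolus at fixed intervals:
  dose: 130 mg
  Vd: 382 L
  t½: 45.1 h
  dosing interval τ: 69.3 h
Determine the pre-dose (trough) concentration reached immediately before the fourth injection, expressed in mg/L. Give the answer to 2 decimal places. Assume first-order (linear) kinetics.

0.17 mg/L

C₀ per dose = Dose / Vd = 130 / 382 = 0.3403 mg/L
k = ln2 / t½ = 0.693147 / 45.1 = 0.01537 h⁻¹
Fraction remaining after one interval: r = e^(−kτ) = e^(−0.01537 × 69.3) = 0.3447
Before dose 4, 3 doses have been given (aged 1τ, 2τ, 3τ).
C_trough = C₀ × (r + r² + … + r^3) = C₀ × r(1−r^3)/(1−r)
        = 0.3403 × 0.3447 × (1 − 0.04096) / (1 − 0.3447) = 0.1717 mg/L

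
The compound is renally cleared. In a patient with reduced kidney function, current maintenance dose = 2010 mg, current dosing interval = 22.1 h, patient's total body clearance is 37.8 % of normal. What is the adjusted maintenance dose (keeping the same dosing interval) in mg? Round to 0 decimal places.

760 mg

To keep the same average steady-state level, dosing rate must scale with clearance.
CL ratio = 37.8 / 100 = 0.3780
New dose (same interval) = 2010 × 0.3780 = 759.8 mg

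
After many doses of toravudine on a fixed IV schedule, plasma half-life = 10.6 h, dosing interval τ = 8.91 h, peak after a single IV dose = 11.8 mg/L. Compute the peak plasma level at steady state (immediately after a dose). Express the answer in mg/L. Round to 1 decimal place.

26.7 mg/L

k = ln2 / t½ = 0.693147 / 10.6 = 0.06539 h⁻¹
e^(−kτ) = e^(−0.06539 × 8.91) = 0.5584
Accumulation ratio R = 1 / (1 − e^(−kτ)) = 1 / (1 − 0.5584) = 2.264
Steady-state peak = C₀ × R = 11.8 × 2.264 = 26.72 mg/L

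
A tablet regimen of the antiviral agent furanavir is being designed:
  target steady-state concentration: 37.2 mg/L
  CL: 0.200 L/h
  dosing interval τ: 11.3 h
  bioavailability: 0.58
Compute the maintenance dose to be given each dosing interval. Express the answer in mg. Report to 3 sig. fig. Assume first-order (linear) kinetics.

145 mg

At steady state, F × (Dose/τ) = Css × CL.
Dose = Css × CL × τ / F = 37.2 × 0.2000 × 11.3 / 0.58 = 145.0 mg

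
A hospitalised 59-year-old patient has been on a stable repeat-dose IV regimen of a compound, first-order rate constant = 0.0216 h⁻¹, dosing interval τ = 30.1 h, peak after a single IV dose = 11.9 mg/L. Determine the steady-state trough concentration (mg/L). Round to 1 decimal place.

13.0 mg/L

e^(−kτ) = e^(−0.02160 × 30.1) = 0.5220
Accumulation ratio R = 1 / (1 − e^(−kτ)) = 1 / (1 − 0.5220) = 2.092
Steady-state trough = C₀ × R × e^(−kτ) = 11.9 × 2.092 × 0.5220 = 13.00 mg/L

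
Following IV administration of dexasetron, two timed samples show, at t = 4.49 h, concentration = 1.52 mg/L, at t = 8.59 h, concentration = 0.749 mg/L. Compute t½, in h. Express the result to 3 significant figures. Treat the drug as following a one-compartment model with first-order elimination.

k = ln(C₁/C₂) / (t₂ − t₁) = ln(1.52/0.749) / (8.59 − 4.49)
  = 0.7077 / 4.100 = 0.1726 h⁻¹
t½ = ln2 / k = 0.693147 / 0.1726 = 4.016 h

4.02 h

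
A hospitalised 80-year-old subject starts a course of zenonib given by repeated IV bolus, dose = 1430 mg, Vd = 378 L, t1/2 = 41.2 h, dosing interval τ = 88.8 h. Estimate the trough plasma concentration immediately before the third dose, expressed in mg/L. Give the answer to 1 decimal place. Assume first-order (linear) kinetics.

C₀ per dose = Dose / Vd = 1430 / 378 = 3.783 mg/L
k = ln2 / t½ = 0.693147 / 41.2 = 0.01682 h⁻¹
Fraction remaining after one interval: r = e^(−kτ) = e^(−0.01682 × 88.8) = 0.2246
Before dose 3, 2 doses have been given (aged 1τ, 2τ).
C_trough = C₀ × (r + r²) = 3.783 × (0.2246 + 0.05045) = 1.041 mg/L

1.0 mg/L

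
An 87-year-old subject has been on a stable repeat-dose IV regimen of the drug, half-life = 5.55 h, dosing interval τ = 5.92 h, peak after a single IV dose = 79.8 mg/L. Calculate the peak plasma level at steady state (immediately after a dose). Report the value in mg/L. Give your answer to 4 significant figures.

k = ln2 / t½ = 0.693147 / 5.55 = 0.1249 h⁻¹
e^(−kτ) = e^(−0.1249 × 5.92) = 0.4774
Accumulation ratio R = 1 / (1 − e^(−kτ)) = 1 / (1 − 0.4774) = 1.914
Steady-state peak = C₀ × R = 79.8 × 1.914 = 152.7 mg/L

152.7 mg/L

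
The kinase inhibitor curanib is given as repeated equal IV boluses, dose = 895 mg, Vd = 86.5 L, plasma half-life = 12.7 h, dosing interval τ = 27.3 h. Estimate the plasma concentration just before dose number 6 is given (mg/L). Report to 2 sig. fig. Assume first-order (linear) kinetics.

C₀ per dose = Dose / Vd = 895 / 86.5 = 10.35 mg/L
k = ln2 / t½ = 0.693147 / 12.7 = 0.05458 h⁻¹
Fraction remaining after one interval: r = e^(−kτ) = e^(−0.05458 × 27.3) = 0.2254
Before dose 6, 5 doses have been given (aged 1τ, 2τ, 3τ, 4τ, 5τ).
C_trough = C₀ × (r + r² + … + r^5) = C₀ × r(1−r^5)/(1−r)
        = 10.35 × 0.2254 × (1 − 0.0005818) / (1 − 0.2254) = 3.010 mg/L

3.0 mg/L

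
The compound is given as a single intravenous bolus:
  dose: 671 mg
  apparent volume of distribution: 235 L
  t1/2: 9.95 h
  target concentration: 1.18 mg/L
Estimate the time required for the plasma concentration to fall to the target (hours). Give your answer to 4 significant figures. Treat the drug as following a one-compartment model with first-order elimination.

C₀ = Dose / Vd = 671.0 / 235 = 2.855 mg/L
k = ln2 / t½ = 0.693147 / 9.95 = 0.06966 h⁻¹
t = ln(C₀ / C) / k = ln(2.855 / 1.18) / 0.06966
  = ln(2.419) / 0.06966 = 0.8834 / 0.06966 = 12.68 h

12.68 h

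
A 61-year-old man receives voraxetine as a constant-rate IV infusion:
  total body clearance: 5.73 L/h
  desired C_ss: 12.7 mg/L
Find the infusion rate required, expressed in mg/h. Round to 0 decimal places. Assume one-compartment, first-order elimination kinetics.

At steady state, infusion rate R₀ = Css × CL = 12.7 × 5.730 = 72.77 mg/h

73 mg/h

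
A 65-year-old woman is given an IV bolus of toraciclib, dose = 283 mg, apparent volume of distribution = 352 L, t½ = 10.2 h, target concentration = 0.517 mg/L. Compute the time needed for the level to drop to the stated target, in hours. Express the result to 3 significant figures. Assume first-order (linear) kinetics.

6.50 h

C₀ = Dose / Vd = 283.0 / 352 = 0.8040 mg/L
k = ln2 / t½ = 0.693147 / 10.2 = 0.06796 h⁻¹
t = ln(C₀ / C) / k = ln(0.8040 / 0.517) / 0.06796
  = ln(1.555) / 0.06796 = 0.4415 / 0.06796 = 6.496 h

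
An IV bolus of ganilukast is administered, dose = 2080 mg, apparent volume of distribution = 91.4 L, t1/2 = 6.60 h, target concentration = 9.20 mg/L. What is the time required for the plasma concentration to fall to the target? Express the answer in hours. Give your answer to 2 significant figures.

8.6 h

C₀ = Dose / Vd = 2080 / 91.4 = 22.76 mg/L
k = ln2 / t½ = 0.693147 / 6.60 = 0.1050 h⁻¹
t = ln(C₀ / C) / k = ln(22.76 / 9.20) / 0.1050
  = ln(2.474) / 0.1050 = 0.9058 / 0.1050 = 8.627 h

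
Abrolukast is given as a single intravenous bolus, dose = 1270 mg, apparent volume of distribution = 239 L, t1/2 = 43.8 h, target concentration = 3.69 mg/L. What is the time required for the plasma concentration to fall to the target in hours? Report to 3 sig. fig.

C₀ = Dose / Vd = 1270 / 239 = 5.314 mg/L
k = ln2 / t½ = 0.693147 / 43.8 = 0.01583 h⁻¹
t = ln(C₀ / C) / k = ln(5.314 / 3.69) / 0.01583
  = ln(1.440) / 0.01583 = 0.3646 / 0.01583 = 23.03 h

23.0 h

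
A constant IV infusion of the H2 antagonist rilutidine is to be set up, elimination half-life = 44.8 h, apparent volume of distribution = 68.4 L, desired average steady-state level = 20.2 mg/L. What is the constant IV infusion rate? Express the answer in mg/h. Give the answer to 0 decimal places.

21 mg/h

k = ln2 / t½ = 0.693147 / 44.8 = 0.01547 h⁻¹
CL = k × Vd = 0.01547 × 68.4 = 1.058 L/h
At steady state, infusion rate R₀ = Css × CL = 20.2 × 1.058 = 21.37 mg/h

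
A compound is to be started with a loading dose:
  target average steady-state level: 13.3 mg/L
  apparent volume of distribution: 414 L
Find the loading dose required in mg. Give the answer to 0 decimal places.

LD = Css × Vd = 13.3 × 414 = 5506 mg

5506 mg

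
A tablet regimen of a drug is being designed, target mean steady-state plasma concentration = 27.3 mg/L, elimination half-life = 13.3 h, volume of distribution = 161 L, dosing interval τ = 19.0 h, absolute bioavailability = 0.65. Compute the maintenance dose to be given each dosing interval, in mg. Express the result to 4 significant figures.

k = ln2 / t½ = 0.693147 / 13.3 = 0.05212 h⁻¹
CL = k × Vd = 0.05212 × 161 = 8.391 L/h
At steady state, F × (Dose/τ) = Css × CL.
Dose = Css × CL × τ / F = 27.3 × 8.391 × 19.0 / 0.65 = 6696 mg

6696 mg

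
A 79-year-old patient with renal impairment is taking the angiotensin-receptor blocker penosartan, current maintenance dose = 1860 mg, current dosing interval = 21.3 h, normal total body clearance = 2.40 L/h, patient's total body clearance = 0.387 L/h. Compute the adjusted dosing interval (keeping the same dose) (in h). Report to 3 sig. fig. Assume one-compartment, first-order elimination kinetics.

To keep the same average steady-state level, dosing rate must scale with clearance.
CL ratio = 0.387 / 2.40 = 0.1613
New interval (same dose) = 21.3 / 0.1613 = 132.1 h

132 h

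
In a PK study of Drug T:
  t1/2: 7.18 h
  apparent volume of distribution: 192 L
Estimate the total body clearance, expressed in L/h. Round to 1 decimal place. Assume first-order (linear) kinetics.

k = ln2 / t½ = 0.693147 / 7.18 = 0.09654 h⁻¹
CL = k × Vd = 0.09654 × 192 = 18.54 L/h

18.5 L/h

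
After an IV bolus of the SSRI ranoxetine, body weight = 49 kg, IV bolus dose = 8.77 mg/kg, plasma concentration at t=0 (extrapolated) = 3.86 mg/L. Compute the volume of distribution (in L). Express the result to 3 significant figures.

Dose = 8.77 × 49 = 429.7 mg
Vd = Dose / C₀ = 429.7 / 3.86 = 111.3 L

111 L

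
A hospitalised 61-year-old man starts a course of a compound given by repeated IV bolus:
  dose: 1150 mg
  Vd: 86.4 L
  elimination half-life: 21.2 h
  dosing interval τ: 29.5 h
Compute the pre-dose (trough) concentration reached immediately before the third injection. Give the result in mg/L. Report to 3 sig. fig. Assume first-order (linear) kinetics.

7.01 mg/L

C₀ per dose = Dose / Vd = 1150 / 86.4 = 13.31 mg/L
k = ln2 / t½ = 0.693147 / 21.2 = 0.03270 h⁻¹
Fraction remaining after one interval: r = e^(−kτ) = e^(−0.03270 × 29.5) = 0.3811
Before dose 3, 2 doses have been given (aged 1τ, 2τ).
C_trough = C₀ × (r + r²) = 13.31 × (0.3811 + 0.1452) = 7.005 mg/L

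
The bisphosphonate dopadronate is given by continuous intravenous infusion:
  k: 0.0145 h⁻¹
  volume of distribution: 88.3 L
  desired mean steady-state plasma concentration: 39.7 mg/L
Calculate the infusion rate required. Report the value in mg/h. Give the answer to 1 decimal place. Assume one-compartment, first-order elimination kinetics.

CL = k × Vd = 0.01450 × 88.3 = 1.280 L/h
At steady state, infusion rate R₀ = Css × CL = 39.7 × 1.280 = 50.82 mg/h

50.8 mg/h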